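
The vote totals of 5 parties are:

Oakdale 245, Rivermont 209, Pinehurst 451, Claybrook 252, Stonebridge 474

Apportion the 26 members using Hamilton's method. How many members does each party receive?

Standard divisor: 1631 ÷ 26 ≈ 62.731.
Standard quotas: Oakdale 3.906, Rivermont 3.332, Pinehurst 7.189, Claybrook 4.017, Stonebridge 7.556.
Lower quotas: Oakdale 3, Rivermont 3, Pinehurst 7, Claybrook 4, Stonebridge 7 (sum 24, leaving 2 seats).
Remainders in descending order: Oakdale 0.906, Stonebridge 0.556, Rivermont 0.332, Pinehurst 0.189, Claybrook 0.017.
The surplus seats go to Oakdale, Stonebridge.

Oakdale: 4, Rivermont: 3, Pinehurst: 7, Claybrook: 4, Stonebridge: 8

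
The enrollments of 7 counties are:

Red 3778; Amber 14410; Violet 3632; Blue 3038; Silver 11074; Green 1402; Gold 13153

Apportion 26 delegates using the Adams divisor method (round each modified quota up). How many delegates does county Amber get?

7

Standard divisor 50487/26 ≈ 1941.808; standard quotas: Red 1.946, Amber 7.421, Violet 1.870, Blue 1.565, Silver 5.703, Green 0.722, Gold 6.774.
Rounding up gives 2, 8, 2, 2, 6, 1, 7 = 28 seats, so the divisor must be adjusted.
With modified divisor 2200: modified quotas Red 1.717, Amber 6.550, Violet 1.651, Blue 1.381, Silver 5.034, Green 0.637, Gold 5.979.
Rounding up: Red 2, Amber 7, Violet 2, Blue 2, Silver 6, Green 1, Gold 6 (total 26).
Amber receives 7.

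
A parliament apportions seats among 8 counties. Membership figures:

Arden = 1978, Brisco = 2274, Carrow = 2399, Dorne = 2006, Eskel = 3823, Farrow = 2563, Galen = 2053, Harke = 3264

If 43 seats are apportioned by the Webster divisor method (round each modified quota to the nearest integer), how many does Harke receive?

7

Standard divisor 20360/43 ≈ 473.488; standard quotas: Arden 4.178, Brisco 4.803, Carrow 5.067, Dorne 4.237, Eskel 8.074, Farrow 5.413, Galen 4.336, Harke 6.894.
Rounding to the nearest integer gives 4, 5, 5, 4, 8, 5, 4, 7 = 42 seats, so the divisor must be adjusted.
With modified divisor 460: modified quotas Arden 4.300, Brisco 4.943, Carrow 5.215, Dorne 4.361, Eskel 8.311, Farrow 5.572, Galen 4.463, Harke 7.096.
Rounding to the nearest integer: Arden 4, Brisco 5, Carrow 5, Dorne 4, Eskel 8, Farrow 6, Galen 4, Harke 7 (total 43).
Harke receives 7.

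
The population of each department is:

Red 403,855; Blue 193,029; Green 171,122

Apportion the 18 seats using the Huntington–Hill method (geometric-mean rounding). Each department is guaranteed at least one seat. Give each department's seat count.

With divisor 42866: modified quotas Red 9.421, Blue 4.503, Green 3.992.
Geometric-mean thresholds: Red √(9·10)=9.487, Blue √(4·5)=4.472, Green √(3·4)=3.464.
Each quota rounded against its threshold gives Red 9, Blue 5, Green 4 (total 18).

Red 9, Blue 5, Green 4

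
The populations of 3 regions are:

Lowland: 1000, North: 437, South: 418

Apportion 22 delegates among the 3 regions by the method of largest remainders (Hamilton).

Lowland 12, North 5, South 5

Total 1855; standard divisor 1855/22 ≈ 84.318.
Standard quotas: Lowland 11.860, North 5.183, South 4.957.
Lower quotas: Lowland 11, North 5, South 4 (sum 20, leaving 2 seats).
Remainders in descending order: South 0.957, Lowland 0.860, North 0.183.
Largest remainders: South, Lowland receive the extra seats.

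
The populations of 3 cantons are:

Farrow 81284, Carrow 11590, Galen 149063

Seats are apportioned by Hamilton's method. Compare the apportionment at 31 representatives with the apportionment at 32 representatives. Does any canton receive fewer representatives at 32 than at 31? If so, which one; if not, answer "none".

Carrow

At 31 seats: Farrow 10, Carrow 2, Galen 19.
At 32 seats: Farrow 11, Carrow 1, Galen 20.
Carrow drops from 2 to 1.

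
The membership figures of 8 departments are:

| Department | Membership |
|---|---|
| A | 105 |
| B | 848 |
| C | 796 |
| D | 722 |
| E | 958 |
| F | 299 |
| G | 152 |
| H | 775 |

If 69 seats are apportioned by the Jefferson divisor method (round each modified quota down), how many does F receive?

4

Standard divisor 4655/69 ≈ 67.464; standard quotas: A 1.556, B 12.570, C 11.799, D 10.702, E 14.200, F 4.432, G 2.253, H 11.488.
Rounding down gives 1, 12, 11, 10, 14, 4, 2, 11 = 65 seats, so the divisor must be adjusted.
With modified divisor 64: modified quotas A 1.641, B 13.250, C 12.438, D 11.281, E 14.969, F 4.672, G 2.375, H 12.109.
Rounding down: A 1, B 13, C 12, D 11, E 14, F 4, G 2, H 12 (total 69).
F receives 4.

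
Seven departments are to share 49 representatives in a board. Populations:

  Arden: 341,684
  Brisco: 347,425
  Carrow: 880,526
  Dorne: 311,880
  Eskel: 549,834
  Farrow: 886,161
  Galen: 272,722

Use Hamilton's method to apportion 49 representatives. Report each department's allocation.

Arden 5; Brisco 5; Carrow 12; Dorne 4; Eskel 7; Farrow 12; Galen 4

Standard divisor: 3590232 ÷ 49 ≈ 73270.041.
Standard quotas: Arden 4.6634, Brisco 4.7417, Carrow 12.0175, Dorne 4.2566, Eskel 7.5042, Farrow 12.0945, Galen 3.7221.
Lower quotas: Arden 4, Brisco 4, Carrow 12, Dorne 4, Eskel 7, Farrow 12, Galen 3 (sum 46, leaving 3 seats).
Remainders in descending order: Brisco 0.7417, Galen 0.7221, Arden 0.6634, Eskel 0.5042, Dorne 0.2566, Farrow 0.0945, Carrow 0.0175.
The surplus seats go to Brisco, Galen, Arden.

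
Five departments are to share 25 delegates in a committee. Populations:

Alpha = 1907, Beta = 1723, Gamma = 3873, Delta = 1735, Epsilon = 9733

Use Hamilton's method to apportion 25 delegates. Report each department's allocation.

Total 18971; standard divisor 18971/25 ≈ 758.84.
Standard quotas: Alpha 2.5130, Beta 2.2706, Gamma 5.1038, Delta 2.2864, Epsilon 12.8262.
Lower quotas: Alpha 2, Beta 2, Gamma 5, Delta 2, Epsilon 12 (sum 23, leaving 2 seats).
Remainders in descending order: Epsilon 0.8262, Alpha 0.5130, Delta 0.2864, Beta 0.2706, Gamma 0.1038.
The surplus seats go to Epsilon, Alpha.

Alpha 3, Beta 2, Gamma 5, Delta 2, Epsilon 13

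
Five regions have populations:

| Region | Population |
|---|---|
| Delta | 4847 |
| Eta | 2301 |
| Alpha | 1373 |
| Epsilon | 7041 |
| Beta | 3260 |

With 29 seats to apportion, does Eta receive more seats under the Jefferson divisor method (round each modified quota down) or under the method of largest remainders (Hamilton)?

Hamilton

Jefferson: Delta 8, Eta 3, Alpha 2, Epsilon 11, Beta 5.
Hamilton: Delta 7, Eta 4, Alpha 2, Epsilon 11, Beta 5.
Eta gets 3 under Jefferson and 4 under Hamilton.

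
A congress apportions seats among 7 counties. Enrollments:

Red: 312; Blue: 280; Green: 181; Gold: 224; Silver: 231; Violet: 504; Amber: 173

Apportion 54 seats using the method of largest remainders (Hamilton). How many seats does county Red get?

The standard divisor is 1905/54 ≈ 35.278.
Standard quotas: Red 8.844, Blue 7.937, Green 5.131, Gold 6.350, Silver 6.548, Violet 14.287, Amber 4.904.
Lower quotas: Red 8, Blue 7, Green 5, Gold 6, Silver 6, Violet 14, Amber 4 (sum 50, leaving 4 seats).
Remainders in descending order: Blue 0.937, Amber 0.904, Red 0.844, Silver 0.548, Gold 0.350, Violet 0.287, Green 0.131.
Largest remainders: Blue, Amber, Red, Silver receive the extra seats.
Red receives 9.

9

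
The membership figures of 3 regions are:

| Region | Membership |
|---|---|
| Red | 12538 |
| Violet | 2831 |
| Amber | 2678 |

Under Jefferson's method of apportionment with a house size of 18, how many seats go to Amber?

2

Standard divisor 18047/18 ≈ 1002.611; standard quotas: Red 12.505, Violet 2.824, Amber 2.671.
Rounding down gives 12, 2, 2 = 16 seats, so the divisor must be adjusted.
With modified divisor 900: modified quotas Red 13.931, Violet 3.146, Amber 2.976.
Rounding down: Red 13, Violet 3, Amber 2 (total 18).
Amber receives 2.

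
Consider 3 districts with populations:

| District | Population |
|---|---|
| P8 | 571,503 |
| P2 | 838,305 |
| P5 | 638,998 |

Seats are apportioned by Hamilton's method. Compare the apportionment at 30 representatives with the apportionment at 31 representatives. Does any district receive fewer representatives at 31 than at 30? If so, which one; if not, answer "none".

P8

At 30 seats: P8 9, P2 12, P5 9.
At 31 seats: P8 8, P2 13, P5 10.
P8 drops from 9 to 8.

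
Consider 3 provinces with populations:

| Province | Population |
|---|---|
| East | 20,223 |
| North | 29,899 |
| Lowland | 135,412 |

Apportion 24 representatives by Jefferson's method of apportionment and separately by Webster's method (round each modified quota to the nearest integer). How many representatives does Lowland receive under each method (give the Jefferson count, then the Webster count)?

Jefferson: East 2, North 4, Lowland 18.
Webster: East 3, North 4, Lowland 17.
Lowland gets 18 under Jefferson and 17 under Webster.

18 and 17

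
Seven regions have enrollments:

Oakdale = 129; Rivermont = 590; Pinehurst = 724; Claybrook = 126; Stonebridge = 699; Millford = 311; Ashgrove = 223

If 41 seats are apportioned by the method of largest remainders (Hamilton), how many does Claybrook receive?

Total 2802; standard divisor 2802/41 ≈ 68.341.
Standard quotas: Oakdale 1.888, Rivermont 8.633, Pinehurst 10.594, Claybrook 1.844, Stonebridge 10.228, Millford 4.551, Ashgrove 3.263.
Lower quotas: Oakdale 1, Rivermont 8, Pinehurst 10, Claybrook 1, Stonebridge 10, Millford 4, Ashgrove 3 (sum 37, leaving 4 seats).
Remainders in descending order: Oakdale 0.888, Claybrook 0.844, Rivermont 0.633, Pinehurst 0.594, Millford 0.551, Ashgrove 0.263, Stonebridge 0.228.
The surplus seats go to Oakdale, Claybrook, Rivermont, Pinehurst.
Claybrook receives 2.

2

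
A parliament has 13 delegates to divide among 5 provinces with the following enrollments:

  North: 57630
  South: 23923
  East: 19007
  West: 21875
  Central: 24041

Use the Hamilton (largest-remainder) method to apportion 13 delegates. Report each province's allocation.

The standard divisor is 146476/13 ≈ 11267.385.
Standard quotas: North 5.1148, South 2.1232, East 1.6869, West 1.9414, Central 2.1337.
Lower quotas: North 5, South 2, East 1, West 1, Central 2 (sum 11, leaving 2 seats).
Remainders in descending order: West 0.9414, East 0.6869, Central 0.1337, South 0.1232, North 0.1148.
Largest remainders: West, East receive the extra seats.

North=5; South=2; East=2; West=2; Central=2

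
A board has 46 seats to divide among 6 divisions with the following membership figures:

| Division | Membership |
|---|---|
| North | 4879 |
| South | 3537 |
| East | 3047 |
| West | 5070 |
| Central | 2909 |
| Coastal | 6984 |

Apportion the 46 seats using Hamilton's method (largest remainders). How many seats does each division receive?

North: 9, South: 6, East: 5, West: 9, Central: 5, Coastal: 12

The standard divisor is 26426/46 ≈ 574.478.
Standard quotas: North 8.4929, South 6.1569, East 5.3039, West 8.8254, Central 5.0637, Coastal 12.1571.
Lower quotas: North 8, South 6, East 5, West 8, Central 5, Coastal 12 (sum 44, leaving 2 seats).
Remainders in descending order: West 0.8254, North 0.4929, East 0.3039, Coastal 0.1571, South 0.1569, Central 0.0637.
Largest remainders: West, North receive the extra seats.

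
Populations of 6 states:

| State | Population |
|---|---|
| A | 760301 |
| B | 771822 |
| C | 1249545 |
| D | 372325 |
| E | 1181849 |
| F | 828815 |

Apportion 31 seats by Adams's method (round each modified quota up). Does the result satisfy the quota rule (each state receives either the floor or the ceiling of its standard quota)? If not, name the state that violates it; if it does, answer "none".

Standard quotas: A 4.564, B 4.633, C 7.500, D 2.235, E 7.094, F 4.975.
Adams allocation: A 5, B 5, C 7, D 2, E 7, F 5.
Every allocation lies between the lower and upper quota.

none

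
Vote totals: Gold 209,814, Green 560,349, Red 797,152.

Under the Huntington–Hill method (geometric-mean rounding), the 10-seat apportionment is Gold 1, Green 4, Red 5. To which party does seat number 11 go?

Gold

Priority for the next seat is population ÷ (√(s·(s+1))).
Priorities: Gold 148360.902, Green 125297.846, Red 145539.377.
Highest priority: Gold.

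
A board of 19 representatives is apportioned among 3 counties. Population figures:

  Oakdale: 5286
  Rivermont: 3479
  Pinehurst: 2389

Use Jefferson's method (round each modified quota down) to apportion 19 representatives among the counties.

Oakdale=9, Rivermont=6, Pinehurst=4

Standard divisor 11154/19 ≈ 587.053; standard quotas: Oakdale 9.004, Rivermont 5.926, Pinehurst 4.069.
Rounding down gives 9, 5, 4 = 18 seats, so the divisor must be adjusted.
With modified divisor 550: modified quotas Oakdale 9.611, Rivermont 6.325, Pinehurst 4.344.
Rounding down: Oakdale 9, Rivermont 6, Pinehurst 4 (total 19).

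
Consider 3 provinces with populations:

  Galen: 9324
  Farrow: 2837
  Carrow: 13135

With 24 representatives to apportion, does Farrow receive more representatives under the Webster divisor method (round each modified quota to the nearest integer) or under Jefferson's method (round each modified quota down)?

Webster

Webster: Galen 9, Farrow 3, Carrow 12.
Jefferson: Galen 9, Farrow 2, Carrow 13.
Farrow gets 3 under Webster and 2 under Jefferson.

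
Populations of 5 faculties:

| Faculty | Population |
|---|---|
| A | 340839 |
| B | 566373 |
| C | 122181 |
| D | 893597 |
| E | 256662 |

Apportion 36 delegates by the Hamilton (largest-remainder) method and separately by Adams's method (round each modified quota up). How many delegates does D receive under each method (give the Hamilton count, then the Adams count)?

Hamilton: A 6, B 9, C 2, D 15, E 4.
Adams: A 6, B 9, C 2, D 14, E 5.
D gets 15 under Hamilton and 14 under Adams.

15 and 14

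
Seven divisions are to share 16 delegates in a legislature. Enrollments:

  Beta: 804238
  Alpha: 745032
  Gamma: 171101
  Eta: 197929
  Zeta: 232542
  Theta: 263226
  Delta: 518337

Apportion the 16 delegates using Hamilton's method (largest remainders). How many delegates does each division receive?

Total 2932405; standard divisor 2932405/16 ≈ 183275.312.
Standard quotas: Beta 4.3881, Alpha 4.0651, Gamma 0.9336, Eta 1.0800, Zeta 1.2688, Theta 1.4362, Delta 2.8282.
Lower quotas: Beta 4, Alpha 4, Gamma 0, Eta 1, Zeta 1, Theta 1, Delta 2 (sum 13, leaving 3 seats).
Remainders in descending order: Gamma 0.9336, Delta 0.8282, Theta 0.4362, Beta 0.3881, Zeta 0.2688, Eta 0.0800, Alpha 0.0651.
Largest remainders: Gamma, Delta, Theta receive the extra seats.

Beta 4, Alpha 4, Gamma 1, Eta 1, Zeta 1, Theta 2, Delta 3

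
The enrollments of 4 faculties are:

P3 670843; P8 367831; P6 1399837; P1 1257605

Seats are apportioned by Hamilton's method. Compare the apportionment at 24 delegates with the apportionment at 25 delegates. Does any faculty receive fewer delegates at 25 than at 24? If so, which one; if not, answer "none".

P8

At 24 seats: P3 4, P8 3, P6 9, P1 8.
At 25 seats: P3 5, P8 2, P6 9, P1 9.
P8 drops from 3 to 2.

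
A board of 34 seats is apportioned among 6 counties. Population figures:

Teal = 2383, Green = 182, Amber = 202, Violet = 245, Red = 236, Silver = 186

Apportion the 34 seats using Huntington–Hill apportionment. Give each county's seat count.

With divisor 101: modified quotas Teal 23.594, Green 1.802, Amber 2.000, Violet 2.426, Red 2.337, Silver 1.842.
Geometric-mean thresholds: Teal √(23·24)=23.495, Green √(1·2)=1.414, Amber √(2·3)=2.449, Violet √(2·3)=2.449, Red √(2·3)=2.449, Silver √(1·2)=1.414.
Each quota rounded against its threshold gives Teal 24, Green 2, Amber 2, Violet 2, Red 2, Silver 2 (total 34).

Teal=24, Green=2, Amber=2, Violet=2, Red=2, Silver=2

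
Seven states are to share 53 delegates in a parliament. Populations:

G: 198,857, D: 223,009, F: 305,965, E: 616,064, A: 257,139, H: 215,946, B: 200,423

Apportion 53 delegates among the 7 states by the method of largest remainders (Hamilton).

Total 2017403; standard divisor 2017403/53 ≈ 38064.208.
Standard quotas: G 5.2243, D 5.8588, F 8.0381, E 16.1849, A 6.7554, H 5.6732, B 5.2654.
Lower quotas: G 5, D 5, F 8, E 16, A 6, H 5, B 5 (sum 50, leaving 3 seats).
Remainders in descending order: D 0.8588, A 0.7554, H 0.6732, B 0.2654, G 0.2243, E 0.1849, F 0.0381.
The surplus seats go to D, A, H.

G 5, D 6, F 8, E 16, A 7, H 6, B 5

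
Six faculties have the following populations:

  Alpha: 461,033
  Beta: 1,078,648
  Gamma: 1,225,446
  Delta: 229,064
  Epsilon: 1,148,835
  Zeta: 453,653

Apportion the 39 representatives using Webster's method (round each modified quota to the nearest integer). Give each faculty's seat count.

Alpha 4; Beta 9; Gamma 10; Delta 2; Epsilon 10; Zeta 4

Standard divisor 4596679/39 ≈ 117863.564; standard quotas: Alpha 3.912, Beta 9.152, Gamma 10.397, Delta 1.943, Epsilon 9.747, Zeta 3.849.
Rounding to the nearest integer gives Alpha 4, Beta 9, Gamma 10, Delta 2, Epsilon 10, Zeta 4 — total 39, matching the house size, so no adjustment is needed.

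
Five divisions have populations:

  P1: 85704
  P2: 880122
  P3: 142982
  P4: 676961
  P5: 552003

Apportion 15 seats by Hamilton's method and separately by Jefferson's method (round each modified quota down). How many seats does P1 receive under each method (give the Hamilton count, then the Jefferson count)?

1 and 0

Hamilton: P1 1, P2 6, P3 1, P4 4, P5 3.
Jefferson: P1 0, P2 6, P3 1, P4 4, P5 4.
P1 gets 1 under Hamilton and 0 under Jefferson.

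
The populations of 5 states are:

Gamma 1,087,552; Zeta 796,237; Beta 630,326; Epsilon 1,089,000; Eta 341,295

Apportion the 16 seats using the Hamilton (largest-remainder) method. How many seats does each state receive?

Total 3944410; standard divisor 3944410/16 ≈ 246525.625.
Standard quotas: Gamma 4.4115, Zeta 3.2298, Beta 2.5568, Epsilon 4.4174, Eta 1.3844.
Lower quotas: Gamma 4, Zeta 3, Beta 2, Epsilon 4, Eta 1 (sum 14, leaving 2 seats).
Remainders in descending order: Beta 0.5568, Epsilon 0.4174, Gamma 0.4115, Eta 0.3844, Zeta 0.2298.
The surplus seats go to Beta, Epsilon.

Gamma 4, Zeta 3, Beta 3, Epsilon 5, Eta 1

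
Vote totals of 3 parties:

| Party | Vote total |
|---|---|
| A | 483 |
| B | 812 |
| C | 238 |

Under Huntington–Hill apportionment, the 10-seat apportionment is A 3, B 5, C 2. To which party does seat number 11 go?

B

Priority for the next seat is population ÷ (√(s·(s+1))).
Priorities: A 139.430, B 148.250, C 97.163.
Highest priority: B.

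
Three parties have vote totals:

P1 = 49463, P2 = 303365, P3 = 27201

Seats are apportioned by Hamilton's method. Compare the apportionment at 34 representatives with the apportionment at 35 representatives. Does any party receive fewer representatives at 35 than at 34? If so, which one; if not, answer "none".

P3

At 34 seats: P1 4, P2 27, P3 3.
At 35 seats: P1 5, P2 28, P3 2.
P3 drops from 3 to 2.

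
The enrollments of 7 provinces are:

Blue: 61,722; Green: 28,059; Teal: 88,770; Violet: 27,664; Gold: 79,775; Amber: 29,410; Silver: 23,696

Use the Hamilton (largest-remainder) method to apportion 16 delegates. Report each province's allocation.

The standard divisor is 339096/16 ≈ 21193.5.
Standard quotas: Blue 2.9123, Green 1.3239, Teal 4.1885, Violet 1.3053, Gold 3.7641, Amber 1.3877, Silver 1.1181.
Lower quotas: Blue 2, Green 1, Teal 4, Violet 1, Gold 3, Amber 1, Silver 1 (sum 13, leaving 3 seats).
Remainders in descending order: Blue 0.9123, Gold 0.7641, Amber 0.3877, Green 0.3239, Violet 0.3053, Teal 0.1885, Silver 0.1181.
The surplus seats go to Blue, Gold, Amber.

Blue 3, Green 1, Teal 4, Violet 1, Gold 4, Amber 2, Silver 1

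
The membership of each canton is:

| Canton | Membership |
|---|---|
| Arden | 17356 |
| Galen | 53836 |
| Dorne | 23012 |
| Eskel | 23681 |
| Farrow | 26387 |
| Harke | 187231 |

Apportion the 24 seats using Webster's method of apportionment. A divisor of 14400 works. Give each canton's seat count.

Arden 1, Galen 4, Dorne 2, Eskel 2, Farrow 2, Harke 13

With modified divisor 14400: modified quotas Arden 1.205, Galen 3.739, Dorne 1.598, Eskel 1.645, Farrow 1.832, Harke 13.002.
Rounding to the nearest integer: Arden 1, Galen 4, Dorne 2, Eskel 2, Farrow 2, Harke 13 (total 24).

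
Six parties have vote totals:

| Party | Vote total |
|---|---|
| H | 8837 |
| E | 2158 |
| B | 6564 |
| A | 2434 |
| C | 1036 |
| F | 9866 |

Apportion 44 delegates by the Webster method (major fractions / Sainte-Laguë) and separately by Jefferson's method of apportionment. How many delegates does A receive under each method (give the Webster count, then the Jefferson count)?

4 and 3

Webster: H 13, E 3, B 9, A 4, C 1, F 14.
Jefferson: H 13, E 3, B 9, A 3, C 1, F 15.
A gets 4 under Webster and 3 under Jefferson.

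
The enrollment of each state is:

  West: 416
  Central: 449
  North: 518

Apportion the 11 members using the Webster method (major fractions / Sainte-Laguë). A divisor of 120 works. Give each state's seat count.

With modified divisor 120: modified quotas West 3.467, Central 3.742, North 4.317.
Rounding to the nearest integer: West 3, Central 4, North 4 (total 11).

West 3, Central 4, North 4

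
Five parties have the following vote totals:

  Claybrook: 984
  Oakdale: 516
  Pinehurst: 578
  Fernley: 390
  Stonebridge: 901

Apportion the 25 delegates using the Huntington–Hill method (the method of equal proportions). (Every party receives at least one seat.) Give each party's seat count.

With divisor 135: modified quotas Claybrook 7.289, Oakdale 3.822, Pinehurst 4.281, Fernley 2.889, Stonebridge 6.674.
Geometric-mean thresholds: Claybrook √(7·8)=7.483, Oakdale √(3·4)=3.464, Pinehurst √(4·5)=4.472, Fernley √(2·3)=2.449, Stonebridge √(6·7)=6.481.
Each quota rounded against its threshold gives Claybrook 7, Oakdale 4, Pinehurst 4, Fernley 3, Stonebridge 7 (total 25).

Claybrook: 7, Oakdale: 4, Pinehurst: 4, Fernley: 3, Stonebridge: 7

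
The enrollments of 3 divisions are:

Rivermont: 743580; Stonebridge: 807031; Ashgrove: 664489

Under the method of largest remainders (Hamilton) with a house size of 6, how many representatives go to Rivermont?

Total 2215100; standard divisor 2215100/6 ≈ 369183.333.
Standard quotas: Rivermont 2.0141, Stonebridge 2.1860, Ashgrove 1.7999.
Lower quotas: Rivermont 2, Stonebridge 2, Ashgrove 1 (sum 5, leaving 1 seat).
Remainders in descending order: Ashgrove 0.7999, Stonebridge 0.1860, Rivermont 0.0141.
The surplus seat goes to Ashgrove.
Rivermont receives 2.

2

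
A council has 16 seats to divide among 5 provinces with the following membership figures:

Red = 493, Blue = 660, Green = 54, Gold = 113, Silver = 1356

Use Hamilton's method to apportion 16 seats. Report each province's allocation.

Red=3, Blue=4, Green=0, Gold=1, Silver=8

The standard divisor is 2676/16 ≈ 167.25.
Standard quotas: Red 2.948, Blue 3.946, Green 0.323, Gold 0.676, Silver 8.108.
Lower quotas: Red 2, Blue 3, Green 0, Gold 0, Silver 8 (sum 13, leaving 3 seats).
Remainders in descending order: Red 0.948, Blue 0.946, Gold 0.676, Green 0.323, Silver 0.108.
Largest remainders: Red, Blue, Gold receive the extra seats.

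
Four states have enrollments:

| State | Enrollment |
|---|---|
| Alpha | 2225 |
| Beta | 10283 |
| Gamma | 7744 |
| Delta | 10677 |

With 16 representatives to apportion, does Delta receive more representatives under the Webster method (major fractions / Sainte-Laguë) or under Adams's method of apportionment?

Webster

Webster: Alpha 1, Beta 5, Gamma 4, Delta 6.
Adams: Alpha 2, Beta 5, Gamma 4, Delta 5.
Delta gets 6 under Webster and 5 under Adams.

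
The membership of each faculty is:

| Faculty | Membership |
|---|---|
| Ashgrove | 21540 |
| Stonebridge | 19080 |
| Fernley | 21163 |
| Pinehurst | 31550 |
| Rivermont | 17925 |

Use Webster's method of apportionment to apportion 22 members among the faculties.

Standard divisor 111258/22 ≈ 5057.182; standard quotas: Ashgrove 4.259, Stonebridge 3.773, Fernley 4.185, Pinehurst 6.239, Rivermont 3.544.
Rounding to the nearest integer gives Ashgrove 4, Stonebridge 4, Fernley 4, Pinehurst 6, Rivermont 4 — total 22, matching the house size, so no adjustment is needed.

Ashgrove 4, Stonebridge 4, Fernley 4, Pinehurst 6, Rivermont 4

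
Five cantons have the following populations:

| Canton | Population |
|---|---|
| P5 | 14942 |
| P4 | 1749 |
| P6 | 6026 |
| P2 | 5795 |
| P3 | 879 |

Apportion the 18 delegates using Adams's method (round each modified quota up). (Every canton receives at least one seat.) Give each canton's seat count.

P5: 8, P4: 1, P6: 4, P2: 4, P3: 1

Standard divisor 29391/18 ≈ 1632.833; standard quotas: P5 9.151, P4 1.071, P6 3.691, P2 3.549, P3 0.538.
Rounding up gives 10, 2, 4, 4, 1 = 21 seats, so the divisor must be adjusted.
With modified divisor 1900: modified quotas P5 7.864, P4 0.921, P6 3.172, P2 3.050, P3 0.463.
Rounding up: P5 8, P4 1, P6 4, P2 4, P3 1 (total 18).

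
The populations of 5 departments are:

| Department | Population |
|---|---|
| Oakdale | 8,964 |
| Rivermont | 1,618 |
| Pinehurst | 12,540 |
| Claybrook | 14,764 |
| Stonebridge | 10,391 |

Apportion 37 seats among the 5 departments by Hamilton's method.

Total 48277; standard divisor 48277/37 ≈ 1304.784.
Standard quotas: Oakdale 6.8701, Rivermont 1.2401, Pinehurst 9.6108, Claybrook 11.3153, Stonebridge 7.9638.
Lower quotas: Oakdale 6, Rivermont 1, Pinehurst 9, Claybrook 11, Stonebridge 7 (sum 34, leaving 3 seats).
Remainders in descending order: Stonebridge 0.9638, Oakdale 0.8701, Pinehurst 0.6108, Claybrook 0.3153, Rivermont 0.2401.
Largest remainders: Stonebridge, Oakdale, Pinehurst receive the extra seats.

Oakdale 7; Rivermont 1; Pinehurst 10; Claybrook 11; Stonebridge 8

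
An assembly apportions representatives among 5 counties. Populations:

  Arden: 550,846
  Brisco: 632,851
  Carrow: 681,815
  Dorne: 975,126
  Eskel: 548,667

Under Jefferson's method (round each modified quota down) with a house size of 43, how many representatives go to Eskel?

7

Standard divisor 3389305/43 ≈ 78821.047; standard quotas: Arden 6.989, Brisco 8.029, Carrow 8.650, Dorne 12.371, Eskel 6.961.
Rounding down gives 6, 8, 8, 12, 6 = 40 seats, so the divisor must be adjusted.
With modified divisor 75400: modified quotas Arden 7.306, Brisco 8.393, Carrow 9.043, Dorne 12.933, Eskel 7.277.
Rounding down: Arden 7, Brisco 8, Carrow 9, Dorne 12, Eskel 7 (total 43).
Eskel receives 7.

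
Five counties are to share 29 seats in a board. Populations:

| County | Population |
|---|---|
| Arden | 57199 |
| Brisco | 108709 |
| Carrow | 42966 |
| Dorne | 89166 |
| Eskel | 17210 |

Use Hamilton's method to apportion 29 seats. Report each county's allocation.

Arden 5, Brisco 10, Carrow 4, Dorne 8, Eskel 2

Standard divisor: 315250 ÷ 29 ≈ 10870.69.
Standard quotas: Arden 5.2618, Brisco 10.0002, Carrow 3.9525, Dorne 8.2024, Eskel 1.5832.
Lower quotas: Arden 5, Brisco 10, Carrow 3, Dorne 8, Eskel 1 (sum 27, leaving 2 seats).
Remainders in descending order: Carrow 0.9525, Eskel 0.5832, Arden 0.2618, Dorne 0.2024, Brisco 0.0002.
Largest remainders: Carrow, Eskel receive the extra seats.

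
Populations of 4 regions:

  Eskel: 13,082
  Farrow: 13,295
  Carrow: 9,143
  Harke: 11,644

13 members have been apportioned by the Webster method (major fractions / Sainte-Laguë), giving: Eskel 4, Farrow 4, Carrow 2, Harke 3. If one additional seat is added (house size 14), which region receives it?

Carrow

Priority for the next seat is population ÷ (current seats + 0.5).
Priorities: Eskel 2907.111, Farrow 2954.444, Carrow 3657.200, Harke 3326.857.
Highest priority: Carrow.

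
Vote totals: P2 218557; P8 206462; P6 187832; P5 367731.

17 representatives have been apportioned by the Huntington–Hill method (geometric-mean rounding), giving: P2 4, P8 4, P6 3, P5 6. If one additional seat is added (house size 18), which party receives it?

P5

Priority for the next seat is population ÷ (√(s·(s+1))).
Priorities: P2 48870.831, P8 46166.307, P6 54222.428, P5 56742.125.
Highest priority: P5.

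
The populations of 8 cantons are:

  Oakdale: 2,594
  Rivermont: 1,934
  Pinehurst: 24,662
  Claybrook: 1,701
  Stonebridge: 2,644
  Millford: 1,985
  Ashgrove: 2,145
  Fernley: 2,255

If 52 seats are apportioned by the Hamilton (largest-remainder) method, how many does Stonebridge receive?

Total 39920; standard divisor 39920/52 ≈ 767.692.
Standard quotas: Oakdale 3.3790, Rivermont 2.5192, Pinehurst 32.1248, Claybrook 2.2157, Stonebridge 3.4441, Millford 2.5857, Ashgrove 2.7941, Fernley 2.9374.
Lower quotas: Oakdale 3, Rivermont 2, Pinehurst 32, Claybrook 2, Stonebridge 3, Millford 2, Ashgrove 2, Fernley 2 (sum 48, leaving 4 seats).
Remainders in descending order: Fernley 0.9374, Ashgrove 0.7941, Millford 0.5857, Rivermont 0.5192, Stonebridge 0.4441, Oakdale 0.3790, Claybrook 0.2157, Pinehurst 0.1248.
The surplus seats go to Fernley, Ashgrove, Millford, Rivermont.
Stonebridge receives 3.

3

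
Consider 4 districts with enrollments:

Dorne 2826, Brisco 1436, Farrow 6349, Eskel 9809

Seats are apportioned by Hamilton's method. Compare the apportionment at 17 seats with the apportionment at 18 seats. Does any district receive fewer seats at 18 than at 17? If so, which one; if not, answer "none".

At 17 seats: Dorne 3, Brisco 1, Farrow 5, Eskel 8.
At 18 seats: Dorne 2, Brisco 1, Farrow 6, Eskel 9.
Dorne drops from 3 to 2.

Dorne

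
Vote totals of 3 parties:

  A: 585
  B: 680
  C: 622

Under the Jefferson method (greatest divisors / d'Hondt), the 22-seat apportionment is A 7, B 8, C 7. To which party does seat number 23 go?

C

Priority for the next seat is population ÷ (current seats + 1).
Priorities: A 73.125, B 75.556, C 77.750.
Highest priority: C.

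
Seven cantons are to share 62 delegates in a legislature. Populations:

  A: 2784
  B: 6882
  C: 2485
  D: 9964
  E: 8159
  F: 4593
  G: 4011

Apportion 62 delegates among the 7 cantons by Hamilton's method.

Standard divisor: 38878 ÷ 62 ≈ 627.065.
Standard quotas: A 4.4397, B 10.9749, C 3.9629, D 15.8899, E 13.0114, F 7.3246, G 6.3965.
Lower quotas: A 4, B 10, C 3, D 15, E 13, F 7, G 6 (sum 58, leaving 4 seats).
Remainders in descending order: B 0.9749, C 0.9629, D 0.8899, A 0.4397, G 0.3965, F 0.3246, E 0.0114.
Largest remainders: B, C, D, A receive the extra seats.

A 5, B 11, C 4, D 16, E 13, F 7, G 6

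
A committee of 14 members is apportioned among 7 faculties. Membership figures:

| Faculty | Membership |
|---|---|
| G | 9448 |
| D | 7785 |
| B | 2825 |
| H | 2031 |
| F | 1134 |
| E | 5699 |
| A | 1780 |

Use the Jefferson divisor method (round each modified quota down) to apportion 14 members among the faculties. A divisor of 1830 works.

G=5, D=4, B=1, H=1, F=0, E=3, A=0

With modified divisor 1830: modified quotas G 5.163, D 4.254, B 1.544, H 1.110, F 0.620, E 3.114, A 0.973.
Rounding down: G 5, D 4, B 1, H 1, F 0, E 3, A 0 (total 14).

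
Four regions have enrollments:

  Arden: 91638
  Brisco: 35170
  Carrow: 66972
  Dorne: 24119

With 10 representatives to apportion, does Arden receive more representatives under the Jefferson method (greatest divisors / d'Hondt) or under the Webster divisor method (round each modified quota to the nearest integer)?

Jefferson: Arden 5, Brisco 1, Carrow 3, Dorne 1.
Webster: Arden 4, Brisco 2, Carrow 3, Dorne 1.
Arden gets 5 under Jefferson and 4 under Webster.

Jefferson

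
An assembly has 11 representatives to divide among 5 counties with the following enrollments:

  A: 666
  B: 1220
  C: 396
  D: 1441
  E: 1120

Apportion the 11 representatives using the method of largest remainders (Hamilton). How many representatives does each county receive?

A: 1; B: 3; C: 1; D: 3; E: 3

Standard divisor: 4843 ÷ 11 ≈ 440.273.
Standard quotas: A 1.513, B 2.771, C 0.899, D 3.273, E 2.544.
Lower quotas: A 1, B 2, C 0, D 3, E 2 (sum 8, leaving 3 seats).
Remainders in descending order: C 0.899, B 0.771, E 0.544, A 0.513, D 0.273.
Largest remainders: C, B, E receive the extra seats.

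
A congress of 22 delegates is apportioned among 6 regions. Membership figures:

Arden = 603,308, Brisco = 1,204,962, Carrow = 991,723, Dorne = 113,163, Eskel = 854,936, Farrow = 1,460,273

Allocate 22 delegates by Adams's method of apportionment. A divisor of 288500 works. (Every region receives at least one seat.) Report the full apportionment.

With modified divisor 288500: modified quotas Arden 2.091, Brisco 4.177, Carrow 3.438, Dorne 0.392, Eskel 2.963, Farrow 5.062.
Rounding up: Arden 3, Brisco 5, Carrow 4, Dorne 1, Eskel 3, Farrow 6 (total 22).

Arden 3, Brisco 5, Carrow 4, Dorne 1, Eskel 3, Farrow 6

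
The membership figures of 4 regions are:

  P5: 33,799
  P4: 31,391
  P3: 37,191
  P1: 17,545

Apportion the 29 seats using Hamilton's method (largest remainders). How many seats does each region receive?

The standard divisor is 119926/29 ≈ 4135.379.
Standard quotas: P5 8.1731, P4 7.5908, P3 8.9934, P1 4.2427.
Lower quotas: P5 8, P4 7, P3 8, P1 4 (sum 27, leaving 2 seats).
Remainders in descending order: P3 0.9934, P4 0.5908, P1 0.2427, P5 0.1731.
Largest remainders: P3, P4 receive the extra seats.

P5 8, P4 8, P3 9, P1 4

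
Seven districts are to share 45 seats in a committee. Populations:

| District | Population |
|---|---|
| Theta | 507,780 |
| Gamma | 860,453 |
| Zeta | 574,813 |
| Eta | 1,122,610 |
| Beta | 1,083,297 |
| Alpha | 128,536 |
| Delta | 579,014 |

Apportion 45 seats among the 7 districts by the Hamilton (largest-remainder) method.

Theta 5, Gamma 8, Zeta 5, Eta 11, Beta 10, Alpha 1, Delta 5

Total 4856503; standard divisor 4856503/45 ≈ 107922.289.
Standard quotas: Theta 4.7051, Gamma 7.9729, Zeta 5.3262, Eta 10.4020, Beta 10.0378, Alpha 1.1910, Delta 5.3651.
Lower quotas: Theta 4, Gamma 7, Zeta 5, Eta 10, Beta 10, Alpha 1, Delta 5 (sum 42, leaving 3 seats).
Remainders in descending order: Gamma 0.9729, Theta 0.7051, Eta 0.4020, Delta 0.3651, Zeta 0.3262, Alpha 0.1910, Beta 0.0378.
The surplus seats go to Gamma, Theta, Eta.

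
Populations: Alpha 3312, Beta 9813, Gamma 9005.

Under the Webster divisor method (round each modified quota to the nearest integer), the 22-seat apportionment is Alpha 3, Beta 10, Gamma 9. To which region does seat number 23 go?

Priority for the next seat is population ÷ (current seats + 0.5).
Priorities: Alpha 946.286, Beta 934.571, Gamma 947.895.
Highest priority: Gamma.

Gamma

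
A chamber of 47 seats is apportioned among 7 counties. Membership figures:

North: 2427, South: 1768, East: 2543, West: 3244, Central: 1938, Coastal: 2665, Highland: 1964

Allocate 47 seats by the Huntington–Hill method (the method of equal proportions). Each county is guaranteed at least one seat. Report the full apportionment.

With divisor 355: modified quotas North 6.837, South 4.980, East 7.163, West 9.138, Central 5.459, Coastal 7.507, Highland 5.532.
Geometric-mean thresholds: North √(6·7)=6.481, South √(4·5)=4.472, East √(7·8)=7.483, West √(9·10)=9.487, Central √(5·6)=5.477, Coastal √(7·8)=7.483, Highland √(5·6)=5.477.
Each quota rounded against its threshold gives North 7, South 5, East 7, West 9, Central 5, Coastal 8, Highland 6 (total 47).

North: 7, South: 5, East: 7, West: 9, Central: 5, Coastal: 8, Highland: 6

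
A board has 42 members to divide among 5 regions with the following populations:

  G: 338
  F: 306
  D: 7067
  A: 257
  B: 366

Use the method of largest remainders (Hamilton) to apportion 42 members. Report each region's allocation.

Total 8334; standard divisor 8334/42 ≈ 198.429.
Standard quotas: G 1.7034, F 1.5421, D 35.6148, A 1.2952, B 1.8445.
Lower quotas: G 1, F 1, D 35, A 1, B 1 (sum 39, leaving 3 seats).
Remainders in descending order: B 0.8445, G 0.7034, D 0.6148, F 0.5421, A 0.2952.
Largest remainders: B, G, D receive the extra seats.

G=2, F=1, D=36, A=1, B=2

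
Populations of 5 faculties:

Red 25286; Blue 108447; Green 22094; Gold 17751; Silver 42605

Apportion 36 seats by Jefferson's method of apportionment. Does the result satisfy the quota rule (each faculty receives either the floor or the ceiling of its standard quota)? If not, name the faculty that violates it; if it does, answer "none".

Standard quotas: Red 4.211, Blue 18.059, Green 3.679, Gold 2.956, Silver 7.095.
Jefferson allocation: Red 4, Blue 19, Green 3, Gold 3, Silver 7.
Every allocation lies between the lower and upper quota.

none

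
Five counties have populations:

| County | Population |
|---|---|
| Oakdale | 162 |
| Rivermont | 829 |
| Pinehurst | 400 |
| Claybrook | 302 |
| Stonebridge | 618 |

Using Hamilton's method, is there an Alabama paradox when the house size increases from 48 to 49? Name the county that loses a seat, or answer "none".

Oakdale

At 48 seats: Oakdale 4, Rivermont 17, Pinehurst 8, Claybrook 6, Stonebridge 13.
At 49 seats: Oakdale 3, Rivermont 18, Pinehurst 9, Claybrook 6, Stonebridge 13.
Oakdale drops from 4 to 3.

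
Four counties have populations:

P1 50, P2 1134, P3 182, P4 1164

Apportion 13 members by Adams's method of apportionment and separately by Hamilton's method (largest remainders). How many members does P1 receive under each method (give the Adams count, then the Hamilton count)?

Adams: P1 1, P2 5, P3 1, P4 6.
Hamilton: P1 0, P2 6, P3 1, P4 6.
P1 gets 1 under Adams and 0 under Hamilton.

1 and 0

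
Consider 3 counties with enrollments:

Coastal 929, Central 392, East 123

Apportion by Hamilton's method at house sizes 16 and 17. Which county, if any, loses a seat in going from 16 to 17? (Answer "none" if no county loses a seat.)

East

At 16 seats: Coastal 10, Central 4, East 2.
At 17 seats: Coastal 11, Central 5, East 1.
East drops from 2 to 1.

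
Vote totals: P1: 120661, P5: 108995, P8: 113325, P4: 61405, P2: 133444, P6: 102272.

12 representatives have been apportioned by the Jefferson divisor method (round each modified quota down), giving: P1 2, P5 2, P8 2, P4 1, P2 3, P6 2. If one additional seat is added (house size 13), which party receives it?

P1

Priority for the next seat is population ÷ (current seats + 1).
Priorities: P1 40220.333, P5 36331.667, P8 37775.000, P4 30702.500, P2 33361.000, P6 34090.667.
Highest priority: P1.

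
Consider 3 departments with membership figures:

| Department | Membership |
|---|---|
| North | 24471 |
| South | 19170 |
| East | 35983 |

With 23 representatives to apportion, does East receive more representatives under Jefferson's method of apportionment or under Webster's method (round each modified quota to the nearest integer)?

Jefferson

Jefferson: North 7, South 5, East 11.
Webster: North 7, South 6, East 10.
East gets 11 under Jefferson and 10 under Webster.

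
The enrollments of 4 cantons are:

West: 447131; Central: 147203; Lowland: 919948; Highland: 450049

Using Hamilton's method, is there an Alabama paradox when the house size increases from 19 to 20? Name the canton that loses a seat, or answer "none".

At 19 seats: West 4, Central 2, Lowland 9, Highland 4.
At 20 seats: West 5, Central 1, Lowland 9, Highland 5.
Central drops from 2 to 1.

Central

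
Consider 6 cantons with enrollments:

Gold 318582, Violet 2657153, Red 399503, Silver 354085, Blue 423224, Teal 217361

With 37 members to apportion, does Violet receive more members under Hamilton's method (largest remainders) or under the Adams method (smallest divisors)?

Hamilton

Hamilton: Gold 3, Violet 22, Red 3, Silver 3, Blue 4, Teal 2.
Adams: Gold 3, Violet 21, Red 4, Silver 3, Blue 4, Teal 2.
Violet gets 22 under Hamilton and 21 under Adams.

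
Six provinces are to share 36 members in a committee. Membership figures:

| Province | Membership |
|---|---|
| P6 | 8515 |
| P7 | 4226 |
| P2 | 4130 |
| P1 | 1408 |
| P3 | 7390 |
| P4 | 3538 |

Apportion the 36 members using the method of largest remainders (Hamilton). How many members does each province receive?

P6=11, P7=5, P2=5, P1=2, P3=9, P4=4

Total 29207; standard divisor 29207/36 ≈ 811.306.
Standard quotas: P6 10.4954, P7 5.2089, P2 5.0906, P1 1.7355, P3 9.1088, P4 4.3609.
Lower quotas: P6 10, P7 5, P2 5, P1 1, P3 9, P4 4 (sum 34, leaving 2 seats).
Remainders in descending order: P1 0.7355, P6 0.4954, P4 0.3609, P7 0.2089, P3 0.1088, P2 0.0906.
The surplus seats go to P1, P6.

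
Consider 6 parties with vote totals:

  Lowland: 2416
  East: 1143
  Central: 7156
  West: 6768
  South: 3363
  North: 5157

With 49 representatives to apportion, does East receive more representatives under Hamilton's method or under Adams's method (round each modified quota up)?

Hamilton: Lowland 5, East 2, Central 13, West 13, South 6, North 10.
Adams: Lowland 5, East 3, Central 13, West 12, South 6, North 10.
East gets 2 under Hamilton and 3 under Adams.

Adams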